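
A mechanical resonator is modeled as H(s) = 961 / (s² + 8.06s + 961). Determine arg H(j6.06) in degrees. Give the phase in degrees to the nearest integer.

-3°

∠[(j6.06)² + 8.06(j6.06) + 961] = ∠[924.28 + j48.844] = 3.02°
∠H(j6.06) = −3.02° = -3.02°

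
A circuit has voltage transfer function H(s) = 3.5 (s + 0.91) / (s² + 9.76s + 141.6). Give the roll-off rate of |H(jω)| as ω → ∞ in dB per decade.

With 1 zero and 2 poles, the high-frequency asymptotic slope is 20 × (1 − 2) = -20 dB/decade.

-20 dB/decade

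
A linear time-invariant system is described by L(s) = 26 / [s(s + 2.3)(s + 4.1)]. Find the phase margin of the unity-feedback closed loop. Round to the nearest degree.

Gain crossover: |L(jω)| = 1 at ω ≈ 1.92 rad/s.
∠L(j1.92) = −90° − arctan(1.92/2.3) − arctan(1.92/4.1) ≈ -154.90°
PM = 180° + (-154.90°) = 25.10°

25°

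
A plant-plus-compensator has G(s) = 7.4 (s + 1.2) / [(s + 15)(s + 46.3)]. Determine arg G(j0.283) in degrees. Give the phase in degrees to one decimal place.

∠(j0.283 + 1.2) = arctan(0.283/1.2) = 13.27°
∠(j0.283 + 15) = arctan(0.283/15) = 1.08°
∠(j0.283 + 46.3) = arctan(0.283/46.3) = 0.35°
∠G(j0.283) = 13.27° − (1.08° + 0.35°) = 11.84°

11.8 deg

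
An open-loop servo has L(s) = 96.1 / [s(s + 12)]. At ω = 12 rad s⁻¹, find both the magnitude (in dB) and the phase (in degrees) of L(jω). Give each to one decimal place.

|L| = -6.5 dB, ∠L = -135.0°

|j12 + 12| = √(12² + 12²) = 16.97
|j12| = 12
|L(j12)| = 96.1 / (16.97 × 12) = 0.4719
20 log₁₀(0.4719) = -6.52 dB
∠(j12 + 12) = arctan(12/12) = 45.00°
∠(j12) = 90.00°
∠L(j12) = − (45.00° + 90.00°) = -135.00°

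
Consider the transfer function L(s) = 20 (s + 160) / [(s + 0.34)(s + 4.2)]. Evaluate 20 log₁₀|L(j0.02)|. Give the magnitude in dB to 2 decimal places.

66.99 dB

|j0.02 + 160| = √(0.02² + 160²) = 160
|j0.02 + 0.34| = √(0.02² + 0.34²) = 0.3406
|j0.02 + 4.2| = √(0.02² + 4.2²) = 4.2
|L(j0.02)| = 20 × 160 / (0.3406 × 4.2) = 2237
20 log₁₀(2237) = 66.993 dB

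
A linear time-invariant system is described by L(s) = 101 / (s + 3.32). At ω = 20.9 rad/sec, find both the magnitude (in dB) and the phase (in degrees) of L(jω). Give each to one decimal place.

|L| = 13.6 dB, ∠L = -81.0 deg

|j20.9 + 3.32| = √(20.9² + 3.32²) = 21.16
|L(j20.9)| = 101 / 21.16 = 4.7727
20 log₁₀(4.7727) = 13.58 dB
∠(j20.9 + 3.32) = arctan(20.9/3.32) = 80.97°
∠L(j20.9) = −80.97° = -80.97°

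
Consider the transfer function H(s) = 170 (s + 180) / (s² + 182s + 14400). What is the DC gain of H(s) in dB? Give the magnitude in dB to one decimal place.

H(0) = 170 × 180 / 14400 = 2.125
20 log₁₀(2.125) = 6.55 dB

6.5 dB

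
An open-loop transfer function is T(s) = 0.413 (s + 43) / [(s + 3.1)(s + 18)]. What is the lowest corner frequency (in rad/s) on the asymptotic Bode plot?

3.1 rad/s

Break frequencies occur at each pole and zero magnitude: 3.1 rad/s, 18 rad/s, 43 rad/s.
The lowest is 3.1 rad/s.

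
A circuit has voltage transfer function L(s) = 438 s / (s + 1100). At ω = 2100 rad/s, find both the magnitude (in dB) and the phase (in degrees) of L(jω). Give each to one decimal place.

|L| = 51.8 dB, ∠L = 27.6 deg

|j2100| = 2100
|j2100 + 1100| = √(2100² + 1100²) = 2371
|L(j2100)| = 438 × 2100 / 2371 = 387.99
20 log₁₀(387.99) = 51.78 dB
∠(j2100) = 90.00°
∠(j2100 + 1100) = arctan(2100/1100) = 62.35°
∠L(j2100) = 90.00° − 62.35° = 27.65°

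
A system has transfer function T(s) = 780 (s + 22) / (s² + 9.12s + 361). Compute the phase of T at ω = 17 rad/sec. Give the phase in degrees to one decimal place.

∠(j17 + 22) = arctan(17/22) = 37.69°
∠[(j17)² + 9.12(j17) + 361] = ∠[72 + j155.04] = 65.09°
∠T(j17) = 37.69° − 65.09° = -27.40°

-27.4°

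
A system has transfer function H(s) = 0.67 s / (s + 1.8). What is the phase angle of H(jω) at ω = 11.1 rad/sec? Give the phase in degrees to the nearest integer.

9°

∠(j11.1) = 90.00°
∠(j11.1 + 1.8) = arctan(11.1/1.8) = 80.79°
∠H(j11.1) = 90.00° − 80.79° = 9.21°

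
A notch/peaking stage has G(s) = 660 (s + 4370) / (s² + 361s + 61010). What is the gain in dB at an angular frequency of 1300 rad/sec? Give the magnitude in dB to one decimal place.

|j1300 + 4370| = √(1300² + 4370²) = 4559
|(j1300)² + 361(j1300) + 61010| = |-1.629e+06 + j4.693e+05| = 1.695e+06
|G(j1300)| = 660 × 4559 / 1.695e+06 = 1.775
20 log₁₀(1.775) = 4.98 dB

5.0 dB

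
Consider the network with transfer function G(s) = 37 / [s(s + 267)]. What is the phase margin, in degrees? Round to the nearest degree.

Gain crossover: |G(jω)| = 1 at ω ≈ 0.139 rad/s.
∠G(j0.139) = −90° − arctan(0.139/267) ≈ -90.03°
PM = 180° + (-90.03°) = 89.97°

90 deg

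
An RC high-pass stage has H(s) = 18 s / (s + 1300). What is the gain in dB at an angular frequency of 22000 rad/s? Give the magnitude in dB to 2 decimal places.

|j22000| = 2.2e+04
|j22000 + 1300| = √(22000² + 1300²) = 2.204e+04
|H(j22000)| = 18 × 2.2e+04 / 2.204e+04 = 17.969
20 log₁₀(17.969) = 25.090 dB

25.09 dB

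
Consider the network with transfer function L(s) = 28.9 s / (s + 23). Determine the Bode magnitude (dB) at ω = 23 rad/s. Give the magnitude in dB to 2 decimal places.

26.21 dB

|j23| = 23
|j23 + 23| = √(23² + 23²) = 32.53
|L(j23)| = 28.9 × 23 / 32.53 = 20.435
20 log₁₀(20.435) = 26.208 dB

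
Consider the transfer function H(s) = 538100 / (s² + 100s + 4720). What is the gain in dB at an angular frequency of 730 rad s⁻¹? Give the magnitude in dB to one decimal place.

|(j730)² + 100(j730) + 4720| = |-5.2818e+05 + j73000| = 5.332e+05
|H(j730)| = 538100 / 5.332e+05 = 1.0092
20 log₁₀(1.0092) = 0.08 dB

0.1 dB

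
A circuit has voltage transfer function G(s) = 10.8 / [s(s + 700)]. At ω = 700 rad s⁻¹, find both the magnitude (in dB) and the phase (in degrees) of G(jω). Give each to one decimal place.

|j700 + 700| = √(700² + 700²) = 989.9
|j700| = 700
|G(j700)| = 10.8 / (989.9 × 700) = 1.5585e-05
20 log₁₀(1.5585e-05) = -96.15 dB
∠(j700 + 700) = arctan(700/700) = 45.00°
∠(j700) = 90.00°
∠G(j700) = − (45.00° + 90.00°) = -135.00°

|G| = -96.1 dB, ∠G = -135.0°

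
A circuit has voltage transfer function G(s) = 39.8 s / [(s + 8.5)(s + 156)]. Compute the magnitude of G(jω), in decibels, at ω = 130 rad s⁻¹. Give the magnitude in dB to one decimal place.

|j130| = 130
|j130 + 8.5| = √(130² + 8.5²) = 130.3
|j130 + 156| = √(130² + 156²) = 203.1
|G(j130)| = 39.8 × 130 / (130.3 × 203.1) = 0.19558
20 log₁₀(0.19558) = -14.17 dB

-14.2 dB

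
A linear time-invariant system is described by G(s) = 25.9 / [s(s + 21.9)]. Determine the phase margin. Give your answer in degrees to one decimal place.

86.9 deg

Gain crossover: |G(jω)| = 1 at ω ≈ 1.18 rad s⁻¹.
∠G(j1.18) = −90° − arctan(1.18/21.9) ≈ -93.09°
PM = 180° + (-93.09°) = 86.91°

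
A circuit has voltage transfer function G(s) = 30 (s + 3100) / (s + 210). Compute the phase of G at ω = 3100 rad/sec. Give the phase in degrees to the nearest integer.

∠(j3100 + 3100) = arctan(3100/3100) = 45.00°
∠(j3100 + 210) = arctan(3100/210) = 86.12°
∠G(j3100) = 45.00° − 86.12° = -41.12°

-41°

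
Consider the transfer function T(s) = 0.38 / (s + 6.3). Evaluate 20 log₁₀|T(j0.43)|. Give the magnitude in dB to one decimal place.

|j0.43 + 6.3| = √(0.43² + 6.3²) = 6.315
|T(j0.43)| = 0.38 / 6.315 = 0.060177
20 log₁₀(0.060177) = -24.41 dB

-24.4 dB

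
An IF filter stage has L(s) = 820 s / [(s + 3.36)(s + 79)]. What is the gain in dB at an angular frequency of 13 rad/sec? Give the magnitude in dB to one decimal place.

19.9 dB

|j13| = 13
|j13 + 3.36| = √(13² + 3.36²) = 13.43
|j13 + 79| = √(13² + 79²) = 80.06
|L(j13)| = 820 × 13 / (13.43 × 80.06) = 9.9161
20 log₁₀(9.9161) = 19.93 dB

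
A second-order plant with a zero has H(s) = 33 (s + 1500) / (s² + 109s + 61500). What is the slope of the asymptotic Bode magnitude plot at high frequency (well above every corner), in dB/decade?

With 1 zero and 2 poles, the high-frequency asymptotic slope is 20 × (1 − 2) = -20 dB/decade.

-20 dB/decade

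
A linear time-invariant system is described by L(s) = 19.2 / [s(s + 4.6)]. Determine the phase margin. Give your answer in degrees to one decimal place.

Gain crossover: |L(jω)| = 1 at ω ≈ 3.37 rad/sec.
∠L(j3.37) = −90° − arctan(3.37/4.6) ≈ -126.21°
PM = 180° + (-126.21°) = 53.79°

53.8°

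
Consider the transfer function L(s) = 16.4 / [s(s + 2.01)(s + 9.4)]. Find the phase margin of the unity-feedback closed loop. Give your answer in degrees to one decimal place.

63.3°

Gain crossover: |L(jω)| = 1 at ω ≈ 0.803 rad/s.
∠L(j0.803) = −90° − arctan(0.803/2.01) − arctan(0.803/9.4) ≈ -116.66°
PM = 180° + (-116.66°) = 63.34°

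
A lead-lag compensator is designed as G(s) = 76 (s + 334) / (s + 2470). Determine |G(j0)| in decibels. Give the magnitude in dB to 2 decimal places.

G(0) = 76 × 334 / 2470 = 10.277
20 log₁₀(10.277) = 20.237 dB

20.24 dB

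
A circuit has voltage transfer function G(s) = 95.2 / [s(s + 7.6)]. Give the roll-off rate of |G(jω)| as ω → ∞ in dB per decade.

With 0 zeros and 2 poles, the high-frequency asymptotic slope is 20 × (0 − 2) = -40 dB/decade.

-40 dB/decade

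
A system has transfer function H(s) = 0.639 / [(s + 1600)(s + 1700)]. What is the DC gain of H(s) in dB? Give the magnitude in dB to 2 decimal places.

H(0) = 0.639 / (1600 × 1700) = 2.3493e-07
20 log₁₀(2.3493e-07) = -132.581 dB

-132.58 dB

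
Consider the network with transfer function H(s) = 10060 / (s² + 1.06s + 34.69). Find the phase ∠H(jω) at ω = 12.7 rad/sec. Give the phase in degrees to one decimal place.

-173.9°

∠[(j12.7)² + 1.06(j12.7) + 34.69] = ∠[-126.6 + j13.462] = 173.93°
∠H(j12.7) = −173.93° = -173.93°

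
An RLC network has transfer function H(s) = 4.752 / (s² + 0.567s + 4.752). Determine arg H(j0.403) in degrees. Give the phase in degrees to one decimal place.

-2.9°

∠[(j0.403)² + 0.567(j0.403) + 4.752] = ∠[4.5896 + j0.2285] = 2.85°
∠H(j0.403) = −2.85° = -2.85°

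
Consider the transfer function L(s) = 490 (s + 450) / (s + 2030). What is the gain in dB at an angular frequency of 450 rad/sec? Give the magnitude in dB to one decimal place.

43.5 dB

|j450 + 450| = √(450² + 450²) = 636.4
|j450 + 2030| = √(450² + 2030²) = 2079
|L(j450)| = 490 × 636.4 / 2079 = 149.97
20 log₁₀(149.97) = 43.52 dB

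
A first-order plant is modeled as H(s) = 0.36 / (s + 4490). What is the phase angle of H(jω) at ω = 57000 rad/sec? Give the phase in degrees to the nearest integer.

∠(j57000 + 4490) = arctan(57000/4490) = 85.50°
∠H(j57000) = −85.50° = -85.50°

-85°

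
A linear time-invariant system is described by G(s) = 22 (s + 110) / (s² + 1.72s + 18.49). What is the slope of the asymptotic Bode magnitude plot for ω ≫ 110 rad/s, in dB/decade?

With 1 zero and 2 poles, the high-frequency asymptotic slope is 20 × (1 − 2) = -20 dB/decade.

-20 dB/decade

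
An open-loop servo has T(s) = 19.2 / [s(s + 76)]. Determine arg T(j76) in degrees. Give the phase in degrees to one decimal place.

∠(j76 + 76) = arctan(76/76) = 45.00°
∠(j76) = 90.00°
∠T(j76) = − (45.00° + 90.00°) = -135.00°

-135.0°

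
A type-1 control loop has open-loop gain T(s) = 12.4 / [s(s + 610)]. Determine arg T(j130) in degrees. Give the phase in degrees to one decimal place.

∠(j130 + 610) = arctan(130/610) = 12.03°
∠(j130) = 90.00°
∠T(j130) = − (12.03° + 90.00°) = -102.03°

-102.0°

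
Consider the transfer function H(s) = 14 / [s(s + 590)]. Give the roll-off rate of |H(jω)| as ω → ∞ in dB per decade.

With 0 zeros and 2 poles, the high-frequency asymptotic slope is 20 × (0 − 2) = -40 dB/decade.

-40 dB/decade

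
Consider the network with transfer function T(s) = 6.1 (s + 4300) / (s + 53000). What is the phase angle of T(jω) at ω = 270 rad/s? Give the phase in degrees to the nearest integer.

3°

∠(j270 + 4300) = arctan(270/4300) = 3.59°
∠(j270 + 53000) = arctan(270/53000) = 0.29°
∠T(j270) = 3.59° − 0.29° = 3.30°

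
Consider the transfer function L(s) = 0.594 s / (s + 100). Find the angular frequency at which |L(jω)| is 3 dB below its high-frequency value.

100 rad/s

For a single-pole high-pass, the −3 dB point is at the pole: ω = 100 rad/s.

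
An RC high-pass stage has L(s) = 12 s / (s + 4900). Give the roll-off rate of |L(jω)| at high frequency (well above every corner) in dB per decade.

With 1 zero and 1 pole, the high-frequency asymptotic slope is 20 × (1 − 1) = 0 dB/decade.

0 dB/decade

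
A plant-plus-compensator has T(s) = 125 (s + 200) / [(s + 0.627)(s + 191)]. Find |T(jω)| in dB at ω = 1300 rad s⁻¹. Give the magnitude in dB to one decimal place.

-20.3 dB

|j1300 + 200| = √(1300² + 200²) = 1315
|j1300 + 0.627| = √(1300² + 0.627²) = 1300
|j1300 + 191| = √(1300² + 191²) = 1314
|T(j1300)| = 125 × 1315 / (1300 × 1314) = 0.096252
20 log₁₀(0.096252) = -20.33 dB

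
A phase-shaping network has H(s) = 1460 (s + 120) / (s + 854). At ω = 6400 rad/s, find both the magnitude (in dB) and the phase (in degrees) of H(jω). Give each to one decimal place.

|j6400 + 120| = √(6400² + 120²) = 6401
|j6400 + 854| = √(6400² + 854²) = 6457
|H(j6400)| = 1460 × 6401 / 6457 = 1447.4
20 log₁₀(1447.4) = 63.21 dB
∠(j6400 + 120) = arctan(6400/120) = 88.93°
∠(j6400 + 854) = arctan(6400/854) = 82.40°
∠H(j6400) = 88.93° − 82.40° = 6.53°

|H| = 63.2 dB, ∠H = 6.5°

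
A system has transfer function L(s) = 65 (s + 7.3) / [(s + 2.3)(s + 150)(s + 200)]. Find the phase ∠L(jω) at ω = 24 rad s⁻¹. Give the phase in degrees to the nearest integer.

∠(j24 + 7.3) = arctan(24/7.3) = 73.08°
∠(j24 + 2.3) = arctan(24/2.3) = 84.53°
∠(j24 + 150) = arctan(24/150) = 9.09°
∠(j24 + 200) = arctan(24/200) = 6.84°
∠L(j24) = 73.08° − (84.53° + 9.09° + 6.84°) = -27.38°

-27°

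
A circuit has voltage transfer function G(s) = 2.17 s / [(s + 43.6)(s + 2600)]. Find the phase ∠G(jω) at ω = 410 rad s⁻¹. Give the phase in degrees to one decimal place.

-2.9°

∠(j410) = 90.00°
∠(j410 + 43.6) = arctan(410/43.6) = 83.93°
∠(j410 + 2600) = arctan(410/2600) = 8.96°
∠G(j410) = 90.00° − (83.93° + 8.96°) = -2.89°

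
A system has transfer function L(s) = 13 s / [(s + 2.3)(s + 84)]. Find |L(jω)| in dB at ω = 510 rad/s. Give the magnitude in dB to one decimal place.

|j510| = 510
|j510 + 2.3| = √(510² + 2.3²) = 510
|j510 + 84| = √(510² + 84²) = 516.9
|L(j510)| = 13 × 510 / (510 × 516.9) = 0.025151
20 log₁₀(0.025151) = -31.99 dB

-32.0 dB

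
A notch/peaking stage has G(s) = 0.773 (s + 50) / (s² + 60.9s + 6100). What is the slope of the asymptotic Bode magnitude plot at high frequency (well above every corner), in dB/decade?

With 1 zero and 2 poles, the high-frequency asymptotic slope is 20 × (1 − 2) = -20 dB/decade.

-20 dB/decade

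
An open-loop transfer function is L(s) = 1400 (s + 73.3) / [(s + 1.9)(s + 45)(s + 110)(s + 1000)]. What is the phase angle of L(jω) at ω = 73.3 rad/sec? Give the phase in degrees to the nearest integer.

∠(j73.3 + 73.3) = arctan(73.3/73.3) = 45.00°
∠(j73.3 + 1.9) = arctan(73.3/1.9) = 88.52°
∠(j73.3 + 45) = arctan(73.3/45) = 58.45°
∠(j73.3 + 110) = arctan(73.3/110) = 33.68°
∠(j73.3 + 1000) = arctan(73.3/1000) = 4.19°
∠L(j73.3) = 45.00° − (88.52° + 58.45° + 33.68° + 4.19°) = -139.84°

-140°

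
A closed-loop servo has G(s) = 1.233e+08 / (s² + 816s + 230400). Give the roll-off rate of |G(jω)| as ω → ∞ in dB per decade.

With 0 zeros and 2 poles, the high-frequency asymptotic slope is 20 × (0 − 2) = -40 dB/decade.

-40 dB/decade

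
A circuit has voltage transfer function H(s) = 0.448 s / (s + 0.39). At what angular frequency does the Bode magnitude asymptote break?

0.39 rad/s

The single real pole at s = −0.39 gives a corner at ω = 0.39 rad/s.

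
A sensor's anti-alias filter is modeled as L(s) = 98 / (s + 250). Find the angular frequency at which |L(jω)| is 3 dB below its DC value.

For a single-pole low-pass, the −3 dB point is at the pole: ω = 250 rad/s.

250 rad/s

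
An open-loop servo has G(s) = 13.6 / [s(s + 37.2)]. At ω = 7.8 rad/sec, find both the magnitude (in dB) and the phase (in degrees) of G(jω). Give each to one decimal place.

|j7.8 + 37.2| = √(7.8² + 37.2²) = 38.01
|j7.8| = 7.8
|G(j7.8)| = 13.6 / (38.01 × 7.8) = 0.045873
20 log₁₀(0.045873) = -26.77 dB
∠(j7.8 + 37.2) = arctan(7.8/37.2) = 11.84°
∠(j7.8) = 90.00°
∠G(j7.8) = − (11.84° + 90.00°) = -101.84°

|G| = -26.8 dB, ∠G = -101.8°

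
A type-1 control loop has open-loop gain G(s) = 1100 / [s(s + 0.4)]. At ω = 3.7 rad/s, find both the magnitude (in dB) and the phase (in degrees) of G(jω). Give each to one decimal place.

|j3.7 + 0.4| = √(3.7² + 0.4²) = 3.722
|j3.7| = 3.7
|G(j3.7)| = 1100 / (3.722 × 3.7) = 79.885
20 log₁₀(79.885) = 38.05 dB
∠(j3.7 + 0.4) = arctan(3.7/0.4) = 83.83°
∠(j3.7) = 90.00°
∠G(j3.7) = − (83.83° + 90.00°) = -173.83°

|G| = 38.0 dB, ∠G = -173.8°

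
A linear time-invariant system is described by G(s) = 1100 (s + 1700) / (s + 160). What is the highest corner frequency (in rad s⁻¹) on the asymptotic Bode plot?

Break frequencies occur at each pole and zero magnitude: 160 rad s⁻¹, 1700 rad s⁻¹.
The highest is 1700 rad s⁻¹.

1700 rad s⁻¹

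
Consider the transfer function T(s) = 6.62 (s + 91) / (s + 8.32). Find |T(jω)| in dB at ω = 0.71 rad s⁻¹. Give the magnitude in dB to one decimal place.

|j0.71 + 91| = √(0.71² + 91²) = 91
|j0.71 + 8.32| = √(0.71² + 8.32²) = 8.35
|T(j0.71)| = 6.62 × 91 / 8.35 = 72.146
20 log₁₀(72.146) = 37.16 dB

37.2 dB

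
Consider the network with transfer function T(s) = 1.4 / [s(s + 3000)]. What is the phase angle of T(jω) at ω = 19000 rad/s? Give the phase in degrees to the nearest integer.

∠(j19000 + 3000) = arctan(19000/3000) = 81.03°
∠(j19000) = 90.00°
∠T(j19000) = − (81.03° + 90.00°) = -171.03°

-171 deg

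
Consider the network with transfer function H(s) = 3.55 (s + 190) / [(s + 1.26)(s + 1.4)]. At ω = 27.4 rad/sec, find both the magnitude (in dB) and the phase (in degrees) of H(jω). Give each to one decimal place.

|j27.4 + 190| = √(27.4² + 190²) = 192
|j27.4 + 1.26| = √(27.4² + 1.26²) = 27.43
|j27.4 + 1.4| = √(27.4² + 1.4²) = 27.44
|H(j27.4)| = 3.55 × 192 / (27.43 × 27.44) = 0.90558
20 log₁₀(0.90558) = -0.86 dB
∠(j27.4 + 190) = arctan(27.4/190) = 8.21°
∠(j27.4 + 1.26) = arctan(27.4/1.26) = 87.37°
∠(j27.4 + 1.4) = arctan(27.4/1.4) = 87.08°
∠H(j27.4) = 8.21° − (87.37° + 87.08°) = -166.24°

|H| = -0.9 dB, ∠H = -166.2°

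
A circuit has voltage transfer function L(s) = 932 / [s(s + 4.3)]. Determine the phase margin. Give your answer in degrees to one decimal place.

8.1°

Gain crossover: |L(jω)| = 1 at ω ≈ 30.4 rad/s.
∠L(j30.4) = −90° − arctan(30.4/4.3) ≈ -171.94°
PM = 180° + (-171.94°) = 8.06°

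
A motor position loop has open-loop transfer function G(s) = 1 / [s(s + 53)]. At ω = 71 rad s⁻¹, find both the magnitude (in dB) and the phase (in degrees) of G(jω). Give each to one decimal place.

|G| = -76.0 dB, ∠G = -143.3°

|j71 + 53| = √(71² + 53²) = 88.6
|j71| = 71
|G(j71)| = 1 / (88.6 × 71) = 0.00015897
20 log₁₀(0.00015897) = -75.97 dB
∠(j71 + 53) = arctan(71/53) = 53.26°
∠(j71) = 90.00°
∠G(j71) = − (53.26° + 90.00°) = -143.26°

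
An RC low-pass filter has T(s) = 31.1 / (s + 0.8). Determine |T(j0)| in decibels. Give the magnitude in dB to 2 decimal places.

31.79 dB

T(0) = 31.1 / 0.8 = 38.875
20 log₁₀(38.875) = 31.793 dB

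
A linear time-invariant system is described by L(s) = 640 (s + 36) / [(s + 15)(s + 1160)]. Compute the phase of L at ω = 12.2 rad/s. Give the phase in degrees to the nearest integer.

-21°

∠(j12.2 + 36) = arctan(12.2/36) = 18.72°
∠(j12.2 + 15) = arctan(12.2/15) = 39.12°
∠(j12.2 + 1160) = arctan(12.2/1160) = 0.60°
∠L(j12.2) = 18.72° − (39.12° + 0.60°) = -21.00°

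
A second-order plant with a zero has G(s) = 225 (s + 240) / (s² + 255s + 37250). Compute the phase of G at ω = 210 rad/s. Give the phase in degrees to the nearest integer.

-56°

∠(j210 + 240) = arctan(210/240) = 41.19°
∠[(j210)² + 255(j210) + 37250] = ∠[-6850 + j53550] = 97.29°
∠G(j210) = 41.19° − 97.29° = -56.10°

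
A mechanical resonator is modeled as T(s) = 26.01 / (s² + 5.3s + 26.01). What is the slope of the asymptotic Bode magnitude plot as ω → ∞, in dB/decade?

With 0 zeros and 2 poles, the high-frequency asymptotic slope is 20 × (0 − 2) = -40 dB/decade.

-40 dB/decade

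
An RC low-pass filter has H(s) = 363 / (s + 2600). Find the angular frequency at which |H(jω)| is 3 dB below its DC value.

2600 rad s⁻¹

For a single-pole low-pass, the −3 dB point is at the pole: ω = 2600 rad s⁻¹.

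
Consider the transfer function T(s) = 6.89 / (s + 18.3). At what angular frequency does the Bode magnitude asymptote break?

The single real pole at s = −18.3 gives a corner at ω = 18.3 rad/s.

18.3 rad/s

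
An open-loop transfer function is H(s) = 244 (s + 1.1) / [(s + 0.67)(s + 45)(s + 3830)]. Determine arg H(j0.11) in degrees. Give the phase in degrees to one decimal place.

-3.8 deg

∠(j0.11 + 1.1) = arctan(0.11/1.1) = 5.71°
∠(j0.11 + 0.67) = arctan(0.11/0.67) = 9.32°
∠(j0.11 + 45) = arctan(0.11/45) = 0.14°
∠(j0.11 + 3830) = arctan(0.11/3830) = 0.00°
∠H(j0.11) = 5.71° − (9.32° + 0.14° + 0.00°) = -3.75°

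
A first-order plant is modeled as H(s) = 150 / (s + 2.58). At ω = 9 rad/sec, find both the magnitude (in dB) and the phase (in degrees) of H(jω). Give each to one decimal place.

|H| = 24.1 dB, ∠H = -74.0°

|j9 + 2.58| = √(9² + 2.58²) = 9.362
|H(j9)| = 150 / 9.362 = 16.021
20 log₁₀(16.021) = 24.09 dB
∠(j9 + 2.58) = arctan(9/2.58) = 74.00°
∠H(j9) = −74.00° = -74.00°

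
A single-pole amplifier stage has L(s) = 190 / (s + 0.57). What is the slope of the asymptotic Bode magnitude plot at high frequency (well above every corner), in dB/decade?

-20 dB/decade

With 0 zeros and 1 pole, the high-frequency asymptotic slope is 20 × (0 − 1) = -20 dB/decade.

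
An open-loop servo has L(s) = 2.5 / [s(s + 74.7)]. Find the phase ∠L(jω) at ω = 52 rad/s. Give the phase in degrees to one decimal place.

∠(j52 + 74.7) = arctan(52/74.7) = 34.84°
∠(j52) = 90.00°
∠L(j52) = − (34.84° + 90.00°) = -124.84°

-124.8°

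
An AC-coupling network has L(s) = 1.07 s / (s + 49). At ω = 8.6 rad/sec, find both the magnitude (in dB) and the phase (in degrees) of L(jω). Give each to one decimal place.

|j8.6| = 8.6
|j8.6 + 49| = √(8.6² + 49²) = 49.75
|L(j8.6)| = 1.07 × 8.6 / 49.75 = 0.18497
20 log₁₀(0.18497) = -14.66 dB
∠(j8.6) = 90.00°
∠(j8.6 + 49) = arctan(8.6/49) = 9.95°
∠L(j8.6) = 90.00° − 9.95° = 80.05°

|L| = -14.7 dB, ∠L = 80.0°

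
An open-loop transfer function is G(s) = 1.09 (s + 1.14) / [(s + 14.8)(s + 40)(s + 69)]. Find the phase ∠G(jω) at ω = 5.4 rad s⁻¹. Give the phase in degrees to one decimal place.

45.9°

∠(j5.4 + 1.14) = arctan(5.4/1.14) = 78.08°
∠(j5.4 + 14.8) = arctan(5.4/14.8) = 20.05°
∠(j5.4 + 40) = arctan(5.4/40) = 7.69°
∠(j5.4 + 69) = arctan(5.4/69) = 4.47°
∠G(j5.4) = 78.08° − (20.05° + 7.69° + 4.47°) = 45.87°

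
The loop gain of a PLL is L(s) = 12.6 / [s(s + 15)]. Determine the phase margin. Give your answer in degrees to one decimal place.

Gain crossover: |L(jω)| = 1 at ω ≈ 0.839 rad s⁻¹.
∠L(j0.839) = −90° − arctan(0.839/15) ≈ -93.20°
PM = 180° + (-93.20°) = 86.80°

86.8 deg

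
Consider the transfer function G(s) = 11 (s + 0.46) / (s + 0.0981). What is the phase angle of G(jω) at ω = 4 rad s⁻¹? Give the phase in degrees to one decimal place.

∠(j4 + 0.46) = arctan(4/0.46) = 83.44°
∠(j4 + 0.0981) = arctan(4/0.0981) = 88.60°
∠G(j4) = 83.44° − 88.60° = -5.16°

-5.2 deg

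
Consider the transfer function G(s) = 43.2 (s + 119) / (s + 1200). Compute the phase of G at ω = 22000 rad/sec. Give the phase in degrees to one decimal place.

2.8 deg

∠(j22000 + 119) = arctan(22000/119) = 89.69°
∠(j22000 + 1200) = arctan(22000/1200) = 86.88°
∠G(j22000) = 89.69° − 86.88° = 2.81°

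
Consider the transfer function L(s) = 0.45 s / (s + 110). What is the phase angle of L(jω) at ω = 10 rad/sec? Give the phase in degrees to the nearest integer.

85 deg

∠(j10) = 90.00°
∠(j10 + 110) = arctan(10/110) = 5.19°
∠L(j10) = 90.00° − 5.19° = 84.81°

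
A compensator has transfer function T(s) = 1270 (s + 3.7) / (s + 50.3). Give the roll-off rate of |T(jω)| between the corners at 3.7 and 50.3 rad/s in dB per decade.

20 dB/decade

In this band the factors already past their corner are: zero at 3.7; net slope = 20 dB/decade.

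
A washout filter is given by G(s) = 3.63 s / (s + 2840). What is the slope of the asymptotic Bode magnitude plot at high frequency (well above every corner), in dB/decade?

With 1 zero and 1 pole, the high-frequency asymptotic slope is 20 × (1 − 1) = 0 dB/decade.

0 dB/decade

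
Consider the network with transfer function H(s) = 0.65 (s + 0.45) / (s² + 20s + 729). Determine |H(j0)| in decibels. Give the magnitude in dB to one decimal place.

-67.9 dB

H(0) = 0.65 × 0.45 / 729 = 0.00040123
20 log₁₀(0.00040123) = -67.93 dB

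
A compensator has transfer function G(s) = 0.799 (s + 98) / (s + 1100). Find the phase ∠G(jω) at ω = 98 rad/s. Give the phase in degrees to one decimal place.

39.9°

∠(j98 + 98) = arctan(98/98) = 45.00°
∠(j98 + 1100) = arctan(98/1100) = 5.09°
∠G(j98) = 45.00° − 5.09° = 39.91°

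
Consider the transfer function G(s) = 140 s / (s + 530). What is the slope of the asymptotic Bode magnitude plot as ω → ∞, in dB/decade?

0 dB/decade

With 1 zero and 1 pole, the high-frequency asymptotic slope is 20 × (1 − 1) = 0 dB/decade.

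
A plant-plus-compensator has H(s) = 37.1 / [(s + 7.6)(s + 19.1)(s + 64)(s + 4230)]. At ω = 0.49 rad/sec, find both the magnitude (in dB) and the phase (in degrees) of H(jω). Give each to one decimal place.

|j0.49 + 7.6| = √(0.49² + 7.6²) = 7.616
|j0.49 + 19.1| = √(0.49² + 19.1²) = 19.11
|j0.49 + 64| = √(0.49² + 64²) = 64
|j0.49 + 4230| = √(0.49² + 4230²) = 4230
|H(j0.49)| = 37.1 / (7.616 × 19.11 × 64 × 4230) = 9.4178e-07
20 log₁₀(9.4178e-07) = -120.52 dB
∠(j0.49 + 7.6) = arctan(0.49/7.6) = 3.69°
∠(j0.49 + 19.1) = arctan(0.49/19.1) = 1.47°
∠(j0.49 + 64) = arctan(0.49/64) = 0.44°
∠(j0.49 + 4230) = arctan(0.49/4230) = 0.01°
∠H(j0.49) = − (3.69° + 1.47° + 0.44° + 0.01°) = -5.60°

|H| = -120.5 dB, ∠H = -5.6 deg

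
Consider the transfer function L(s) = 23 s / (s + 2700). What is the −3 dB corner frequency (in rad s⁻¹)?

For a single-pole high-pass, the −3 dB point is at the pole: ω = 2700 rad s⁻¹.

2700 rad s⁻¹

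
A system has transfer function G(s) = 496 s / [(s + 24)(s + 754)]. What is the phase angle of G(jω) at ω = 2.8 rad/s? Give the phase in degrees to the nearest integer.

∠(j2.8) = 90.00°
∠(j2.8 + 24) = arctan(2.8/24) = 6.65°
∠(j2.8 + 754) = arctan(2.8/754) = 0.21°
∠G(j2.8) = 90.00° − (6.65° + 0.21°) = 83.13°

83°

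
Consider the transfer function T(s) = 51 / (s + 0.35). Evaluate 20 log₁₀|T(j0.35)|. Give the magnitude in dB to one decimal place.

|j0.35 + 0.35| = √(0.35² + 0.35²) = 0.495
|T(j0.35)| = 51 / 0.495 = 103.04
20 log₁₀(103.04) = 40.26 dB

40.3 dB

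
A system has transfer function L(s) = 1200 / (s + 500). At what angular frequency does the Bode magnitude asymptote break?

500 rad s⁻¹

The single real pole at s = −500 gives a corner at ω = 500 rad s⁻¹.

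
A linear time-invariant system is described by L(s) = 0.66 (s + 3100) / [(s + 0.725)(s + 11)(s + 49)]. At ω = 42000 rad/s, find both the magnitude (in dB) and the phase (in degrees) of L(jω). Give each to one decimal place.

|j42000 + 3100| = √(42000² + 3100²) = 4.211e+04
|j42000 + 0.725| = √(42000² + 0.725²) = 4.2e+04
|j42000 + 11| = √(42000² + 11²) = 4.2e+04
|j42000 + 49| = √(42000² + 49²) = 4.2e+04
|L(j42000)| = 0.66 × 4.211e+04 / (4.2e+04 × 4.2e+04 × 4.2e+04) = 3.7517e-10
20 log₁₀(3.7517e-10) = -188.52 dB
∠(j42000 + 3100) = arctan(42000/3100) = 85.78°
∠(j42000 + 0.725) = arctan(42000/0.725) = 90.00°
∠(j42000 + 11) = arctan(42000/11) = 89.98°
∠(j42000 + 49) = arctan(42000/49) = 89.93°
∠L(j42000) = 85.78° − (90.00° + 89.98° + 89.93°) = -184.14°

|L| = -188.5 dB, ∠L = -184.1°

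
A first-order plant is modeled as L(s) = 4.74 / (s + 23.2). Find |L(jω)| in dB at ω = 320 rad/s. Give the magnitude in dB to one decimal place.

-36.6 dB

|j320 + 23.2| = √(320² + 23.2²) = 320.8
|L(j320)| = 4.74 / 320.8 = 0.014774
20 log₁₀(0.014774) = -36.61 dB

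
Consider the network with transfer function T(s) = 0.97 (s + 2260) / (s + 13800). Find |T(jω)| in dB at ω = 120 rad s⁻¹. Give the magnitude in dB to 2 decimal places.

|j120 + 2260| = √(120² + 2260²) = 2263
|j120 + 13800| = √(120² + 13800²) = 1.38e+04
|T(j120)| = 0.97 × 2263 / 1.38e+04 = 0.15907
20 log₁₀(0.15907) = -15.968 dB

-15.97 dB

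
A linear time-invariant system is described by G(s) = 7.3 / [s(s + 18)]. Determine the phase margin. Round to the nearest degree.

Gain crossover: |G(jω)| = 1 at ω ≈ 0.405 rad s⁻¹.
∠G(j0.405) = −90° − arctan(0.405/18) ≈ -91.29°
PM = 180° + (-91.29°) = 88.71°

89°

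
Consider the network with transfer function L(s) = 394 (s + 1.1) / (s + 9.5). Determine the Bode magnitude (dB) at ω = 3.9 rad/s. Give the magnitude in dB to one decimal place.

|j3.9 + 1.1| = √(3.9² + 1.1²) = 4.052
|j3.9 + 9.5| = √(3.9² + 9.5²) = 10.27
|L(j3.9)| = 394 × 4.052 / 10.27 = 155.47
20 log₁₀(155.47) = 43.83 dB

43.8 dB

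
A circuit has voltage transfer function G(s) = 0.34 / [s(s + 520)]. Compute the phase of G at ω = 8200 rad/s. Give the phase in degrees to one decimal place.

-176.4°

∠(j8200 + 520) = arctan(8200/520) = 86.37°
∠(j8200) = 90.00°
∠G(j8200) = − (86.37° + 90.00°) = -176.37°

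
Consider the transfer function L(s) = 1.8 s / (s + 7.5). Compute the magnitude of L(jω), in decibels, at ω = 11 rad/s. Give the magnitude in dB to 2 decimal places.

|j11| = 11
|j11 + 7.5| = √(11² + 7.5²) = 13.31
|L(j11)| = 1.8 × 11 / 13.31 = 1.4872
20 log₁₀(1.4872) = 3.447 dB

3.45 dB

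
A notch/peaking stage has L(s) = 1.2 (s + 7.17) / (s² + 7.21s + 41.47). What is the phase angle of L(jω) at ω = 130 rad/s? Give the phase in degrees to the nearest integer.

-90°

∠(j130 + 7.17) = arctan(130/7.17) = 86.84°
∠[(j130)² + 7.21(j130) + 41.47] = ∠[-16859 + j937.3] = 176.82°
∠L(j130) = 86.84° − 176.82° = -89.97°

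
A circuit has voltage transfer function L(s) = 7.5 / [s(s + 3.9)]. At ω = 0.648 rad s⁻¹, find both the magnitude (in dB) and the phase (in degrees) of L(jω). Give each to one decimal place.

|L| = 9.3 dB, ∠L = -99.4°

|j0.648 + 3.9| = √(0.648² + 3.9²) = 3.953
|j0.648| = 0.648
|L(j0.648)| = 7.5 / (3.953 × 0.648) = 2.9276
20 log₁₀(2.9276) = 9.33 dB
∠(j0.648 + 3.9) = arctan(0.648/3.9) = 9.43°
∠(j0.648) = 90.00°
∠L(j0.648) = − (9.43° + 90.00°) = -99.43°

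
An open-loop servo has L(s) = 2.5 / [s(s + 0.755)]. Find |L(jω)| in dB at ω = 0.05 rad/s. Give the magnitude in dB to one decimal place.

36.4 dB

|j0.05 + 0.755| = √(0.05² + 0.755²) = 0.7567
|j0.05| = 0.05
|L(j0.05)| = 2.5 / (0.7567 × 0.05) = 66.08
20 log₁₀(66.08) = 36.40 dB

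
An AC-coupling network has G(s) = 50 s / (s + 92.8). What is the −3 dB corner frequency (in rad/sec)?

For a single-pole high-pass, the −3 dB point is at the pole: ω = 92.8 rad/sec.

92.8 rad/sec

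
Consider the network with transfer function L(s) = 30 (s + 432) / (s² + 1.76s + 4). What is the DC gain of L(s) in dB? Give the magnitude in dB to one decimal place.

70.2 dB

L(0) = 30 × 432 / 4 = 3240
20 log₁₀(3240) = 70.21 dB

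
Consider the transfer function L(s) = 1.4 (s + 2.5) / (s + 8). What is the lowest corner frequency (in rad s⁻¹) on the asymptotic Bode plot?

2.5 rad s⁻¹

Break frequencies occur at each pole and zero magnitude: 2.5 rad s⁻¹, 8 rad s⁻¹.
The lowest is 2.5 rad s⁻¹.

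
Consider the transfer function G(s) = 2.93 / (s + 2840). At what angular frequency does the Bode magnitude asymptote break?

The single real pole at s = −2840 gives a corner at ω = 2840 rad s⁻¹.

2840 rad s⁻¹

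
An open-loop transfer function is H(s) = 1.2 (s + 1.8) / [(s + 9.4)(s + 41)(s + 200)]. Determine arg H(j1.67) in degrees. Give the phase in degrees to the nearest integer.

30°

∠(j1.67 + 1.8) = arctan(1.67/1.8) = 42.85°
∠(j1.67 + 9.4) = arctan(1.67/9.4) = 10.07°
∠(j1.67 + 41) = arctan(1.67/41) = 2.33°
∠(j1.67 + 200) = arctan(1.67/200) = 0.48°
∠H(j1.67) = 42.85° − (10.07° + 2.33° + 0.48°) = 29.97°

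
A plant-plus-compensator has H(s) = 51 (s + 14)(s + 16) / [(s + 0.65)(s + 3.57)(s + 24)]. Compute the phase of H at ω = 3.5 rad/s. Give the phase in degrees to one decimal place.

∠(j3.5 + 14) = arctan(3.5/14) = 14.04°
∠(j3.5 + 16) = arctan(3.5/16) = 12.34°
∠(j3.5 + 0.65) = arctan(3.5/0.65) = 79.48°
∠(j3.5 + 3.57) = arctan(3.5/3.57) = 44.43°
∠(j3.5 + 24) = arctan(3.5/24) = 8.30°
∠H(j3.5) = 14.04° + 12.34° − (79.48° + 44.43° + 8.30°) = -105.83°

-105.8°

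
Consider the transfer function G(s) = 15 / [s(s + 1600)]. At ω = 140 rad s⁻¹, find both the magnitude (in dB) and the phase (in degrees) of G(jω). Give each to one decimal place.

|G| = -83.5 dB, ∠G = -95.0°

|j140 + 1600| = √(140² + 1600²) = 1606
|j140| = 140
|G(j140)| = 15 / (1606 × 140) = 6.6709e-05
20 log₁₀(6.6709e-05) = -83.52 dB
∠(j140 + 1600) = arctan(140/1600) = 5.00°
∠(j140) = 90.00°
∠G(j140) = − (5.00° + 90.00°) = -95.00°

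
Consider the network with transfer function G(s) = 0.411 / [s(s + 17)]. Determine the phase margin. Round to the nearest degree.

Gain crossover: |G(jω)| = 1 at ω ≈ 0.0242 rad/s.
∠G(j0.0242) = −90° − arctan(0.0242/17) ≈ -90.08°
PM = 180° + (-90.08°) = 89.92°

90°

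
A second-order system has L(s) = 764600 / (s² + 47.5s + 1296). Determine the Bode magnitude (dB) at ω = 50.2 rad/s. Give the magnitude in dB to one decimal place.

|(j50.2)² + 47.5(j50.2) + 1296| = |-1224 + j2384.5| = 2680
|L(j50.2)| = 764600 / 2680 = 285.26
20 log₁₀(285.26) = 49.10 dB

49.1 dB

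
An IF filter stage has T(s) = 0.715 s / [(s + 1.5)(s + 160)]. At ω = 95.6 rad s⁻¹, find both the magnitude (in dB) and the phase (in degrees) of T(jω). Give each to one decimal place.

|T| = -48.3 dB, ∠T = -30.0°

|j95.6| = 95.6
|j95.6 + 1.5| = √(95.6² + 1.5²) = 95.61
|j95.6 + 160| = √(95.6² + 160²) = 186.4
|T(j95.6)| = 0.715 × 95.6 / (95.61 × 186.4) = 0.0038357
20 log₁₀(0.0038357) = -48.32 dB
∠(j95.6) = 90.00°
∠(j95.6 + 1.5) = arctan(95.6/1.5) = 89.10°
∠(j95.6 + 160) = arctan(95.6/160) = 30.86°
∠T(j95.6) = 90.00° − (89.10° + 30.86°) = -29.96°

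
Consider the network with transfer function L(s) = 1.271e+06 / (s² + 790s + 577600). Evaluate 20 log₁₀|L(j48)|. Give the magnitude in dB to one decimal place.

6.9 dB

|(j48)² + 790(j48) + 577600| = |5.753e+05 + j37920| = 5.765e+05
|L(j48)| = 1.271e+06 / 5.765e+05 = 2.2045
20 log₁₀(2.2045) = 6.87 dB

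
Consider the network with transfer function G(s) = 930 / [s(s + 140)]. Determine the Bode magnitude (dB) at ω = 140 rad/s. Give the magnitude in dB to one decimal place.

-29.5 dB

|j140 + 140| = √(140² + 140²) = 198
|j140| = 140
|G(j140)| = 930 / (198 × 140) = 0.033551
20 log₁₀(0.033551) = -29.49 dB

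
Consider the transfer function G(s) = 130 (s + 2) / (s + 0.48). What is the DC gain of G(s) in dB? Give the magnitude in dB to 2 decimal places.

G(0) = 130 × 2 / 0.48 = 541.67
20 log₁₀(541.67) = 54.675 dB

54.67 dB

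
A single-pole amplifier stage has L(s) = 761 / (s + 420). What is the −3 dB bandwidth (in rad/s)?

420 rad/s

For a single-pole low-pass, the −3 dB point is at the pole: ω = 420 rad/s.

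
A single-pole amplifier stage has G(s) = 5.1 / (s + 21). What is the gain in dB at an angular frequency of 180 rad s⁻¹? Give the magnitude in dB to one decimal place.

|j180 + 21| = √(180² + 21²) = 181.2
|G(j180)| = 5.1 / 181.2 = 0.028142
20 log₁₀(0.028142) = -31.01 dB

-31.0 dB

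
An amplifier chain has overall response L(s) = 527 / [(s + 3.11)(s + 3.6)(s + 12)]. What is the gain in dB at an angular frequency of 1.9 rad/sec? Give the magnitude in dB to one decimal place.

9.3 dB

|j1.9 + 3.11| = √(1.9² + 3.11²) = 3.644
|j1.9 + 3.6| = √(1.9² + 3.6²) = 4.071
|j1.9 + 12| = √(1.9² + 12²) = 12.15
|L(j1.9)| = 527 / (3.644 × 4.071 × 12.15) = 2.9239
20 log₁₀(2.9239) = 9.32 dB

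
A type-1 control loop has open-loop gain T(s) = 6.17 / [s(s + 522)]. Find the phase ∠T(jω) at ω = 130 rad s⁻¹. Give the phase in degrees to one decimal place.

∠(j130 + 522) = arctan(130/522) = 13.98°
∠(j130) = 90.00°
∠T(j130) = − (13.98° + 90.00°) = -103.98°

-104.0°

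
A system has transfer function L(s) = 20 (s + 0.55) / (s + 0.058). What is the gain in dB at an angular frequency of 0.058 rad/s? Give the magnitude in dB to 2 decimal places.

|j0.058 + 0.55| = √(0.058² + 0.55²) = 0.553
|j0.058 + 0.058| = √(0.058² + 0.058²) = 0.08202
|L(j0.058)| = 20 × 0.553 / 0.08202 = 134.85
20 log₁₀(134.85) = 42.597 dB

42.60 dB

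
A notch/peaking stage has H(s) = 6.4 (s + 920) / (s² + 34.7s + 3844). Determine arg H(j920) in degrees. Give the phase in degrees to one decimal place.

-132.8 deg

∠(j920 + 920) = arctan(920/920) = 45.00°
∠[(j920)² + 34.7(j920) + 3844] = ∠[-8.4256e+05 + j31924] = 177.83°
∠H(j920) = 45.00° − 177.83° = -132.83°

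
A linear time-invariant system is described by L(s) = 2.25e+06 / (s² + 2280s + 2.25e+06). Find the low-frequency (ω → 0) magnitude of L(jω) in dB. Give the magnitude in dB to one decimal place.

0.0 dB

L(0) = 2.25e+06 / 2.25e+06 = 1
20 log₁₀(1) = 0.00 dB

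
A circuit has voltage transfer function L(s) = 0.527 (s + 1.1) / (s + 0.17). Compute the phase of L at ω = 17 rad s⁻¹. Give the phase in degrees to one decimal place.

∠(j17 + 1.1) = arctan(17/1.1) = 86.30°
∠(j17 + 0.17) = arctan(17/0.17) = 89.43°
∠L(j17) = 86.30° − 89.43° = -3.13°

-3.1°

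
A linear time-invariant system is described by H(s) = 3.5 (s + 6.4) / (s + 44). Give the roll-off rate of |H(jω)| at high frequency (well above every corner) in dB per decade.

With 1 zero and 1 pole, the high-frequency asymptotic slope is 20 × (1 − 1) = 0 dB/decade.

0 dB/decade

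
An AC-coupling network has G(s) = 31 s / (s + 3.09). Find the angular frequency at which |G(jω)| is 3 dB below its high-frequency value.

3.09 rad/s

For a single-pole high-pass, the −3 dB point is at the pole: ω = 3.09 rad/s.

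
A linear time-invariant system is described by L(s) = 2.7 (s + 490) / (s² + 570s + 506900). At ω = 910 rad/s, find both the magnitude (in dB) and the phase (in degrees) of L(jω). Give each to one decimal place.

|j910 + 490| = √(910² + 490²) = 1034
|(j910)² + 570(j910) + 506900| = |-3.212e+05 + j5.187e+05| = 6.101e+05
|L(j910)| = 2.7 × 1034 / 6.101e+05 = 0.0045739
20 log₁₀(0.0045739) = -46.79 dB
∠(j910 + 490) = arctan(910/490) = 61.70°
∠[(j910)² + 570(j910) + 506900] = ∠[-3.212e+05 + j5.187e+05] = 121.77°
∠L(j910) = 61.70° − 121.77° = -60.07°

|L| = -46.8 dB, ∠L = -60.1°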